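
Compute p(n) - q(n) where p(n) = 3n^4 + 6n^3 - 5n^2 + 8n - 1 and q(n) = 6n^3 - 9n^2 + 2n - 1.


Distribute the minus sign:
  (3n^4 + 6n^3 - 5n^2 + 8n - 1)
- (6n^3 - 9n^2 + 2n - 1)
Negate second polynomial: -6n^3 + 9n^2 - 2n + 1
Add: 3n^4 + 4n^2 + 6n


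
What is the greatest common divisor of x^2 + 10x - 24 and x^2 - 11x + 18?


Factor each:
  x^2 + 10x - 24 = (x - 2)(x + 12)
  x^2 - 11x + 18 = (x - 2)(x - 9)
Common monic factor: x - 2


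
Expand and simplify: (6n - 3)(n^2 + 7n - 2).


Distribute each term of the first polynomial:
  (6n)(n^2 + 7n - 2) = 6n^3 + 42n^2 - 12n
  (-3)(n^2 + 7n - 2) = -3n^2 - 21n + 6
Sum: 6n^3 + 39n^2 - 33n + 6


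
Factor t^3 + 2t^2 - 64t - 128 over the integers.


Try integer roots (divisors of -128). t=-8: p(-8)=0.
Divide out (t + 8): quotient is t^2 - 6t - 16.
Factor the quadratic: (t + 2)(t - 8)
Result: (t + 8)(t + 2)(t - 8)


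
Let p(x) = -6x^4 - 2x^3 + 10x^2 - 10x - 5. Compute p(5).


Using direct substitution:
  -6 * (5)^4 = -3750
  -2 * (5)^3 = -250
  10 * (5)^2 = 250
  -10 * (5)^1 = -50
  constant: -5
Sum = -3750 - 250 + 250 - 50 - 5 = -3805


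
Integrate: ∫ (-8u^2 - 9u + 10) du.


Reverse power rule on each term:
  ∫ -8u^2 du = -(8/3)u^3
  ∫ -9u du = -(9/2)u^2
  ∫ 10 du = 10u
F(u) = -(8/3)u^3 - (9/2)u^2 + 10u + C


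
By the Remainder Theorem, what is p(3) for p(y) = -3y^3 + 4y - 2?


By the Remainder Theorem, the remainder equals p(3):
  -3*(3)^3 = -81
  0*(3)^2 = 0
  4*(3)^1 = 12
  constant: -2
Sum: -81 + 0 + 12 - 2 = -71


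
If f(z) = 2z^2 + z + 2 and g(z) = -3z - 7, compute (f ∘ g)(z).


Substitute g(z) into f:
f(g(z)) = 2*(-3z - 7)^2 + 1*(-3z - 7) + 2
(-3z - 7)^2 = 9z^2 + 42z + 49
Expand and combine: 18z^2 + 81z + 93


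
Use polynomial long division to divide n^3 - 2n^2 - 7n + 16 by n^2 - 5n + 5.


(n^3 - 2n^2 - 7n + 16) / (n^2 - 5n + 5)
Step 1: n * (n^2 - 5n + 5) = n^3 - 5n^2 + 5n; subtract.
Step 2: 3 * (n^2 - 5n + 5) = 3n^2 - 15n + 15; subtract.
Quotient: n + 3, Remainder: 3n + 1


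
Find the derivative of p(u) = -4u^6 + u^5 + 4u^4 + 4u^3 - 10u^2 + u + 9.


Apply the power rule term by term:
  d/du(-4u^6) = -24u^5
  d/du(u^5) = 5u^4
  d/du(4u^4) = 16u^3
  d/du(4u^3) = 12u^2
  d/du(-10u^2) = -20u
  d/du(u) = 1
  d/du(9) = 0
p'(u) = -24u^5 + 5u^4 + 16u^3 + 12u^2 - 20u + 1


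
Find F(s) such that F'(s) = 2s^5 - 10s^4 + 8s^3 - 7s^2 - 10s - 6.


Reverse power rule on each term:
  ∫ 2s^5 ds = (1/3)s^6
  ∫ -10s^4 ds = -2s^5
  ∫ 8s^3 ds = 2s^4
  ∫ -7s^2 ds = -(7/3)s^3
  ∫ -10s ds = -5s^2
  ∫ -6 ds = -6s
F(s) = (1/3)s^6 - 2s^5 + 2s^4 - (7/3)s^3 - 5s^2 - 6s + C


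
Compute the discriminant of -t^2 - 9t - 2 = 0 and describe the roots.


D = b^2 - 4ac = (-9)^2 - 4(-1)(-2) = 81 - 8 = 73
Since D > 0: two distinct irrational roots


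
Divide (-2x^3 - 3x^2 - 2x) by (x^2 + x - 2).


(-2x^3 - 3x^2 - 2x) / (x^2 + x - 2)
Step 1: -2x * (x^2 + x - 2) = -2x^3 - 2x^2 + 4x; subtract.
Step 2: -1 * (x^2 + x - 2) = -x^2 - x + 2; subtract.
Quotient: -2x - 1, Remainder: -5x - 2


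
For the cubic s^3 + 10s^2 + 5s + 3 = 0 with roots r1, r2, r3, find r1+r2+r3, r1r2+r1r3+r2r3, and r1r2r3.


Monic cubic s^3+bs^2+cs+d=0: sum=-b, pairwise sum=c, product=-d.
b=10, c=5, d=3
r1+r2+r3 = -10
r1r2+r1r3+r2r3 = 5
r1r2r3 = -3


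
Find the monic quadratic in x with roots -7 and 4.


p(x) = (x + 7)(x - 4)
Expand: x^2 + 3x - 28


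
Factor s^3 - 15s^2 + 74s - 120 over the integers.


Try integer roots (divisors of -120). s=6: p(6)=0.
Divide out (s - 6): quotient is s^2 - 9s + 20.
Factor the quadratic: (s - 5)(s - 4)
Result: (s - 6)(s - 5)(s - 4)


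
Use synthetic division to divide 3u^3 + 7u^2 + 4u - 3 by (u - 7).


Synthetic division with c = 7. Coefficients: 3, 7, 4, -3
Bring down 3.
  3 * 7 = 21; 21 + 7 = 28
  28 * 7 = 196; 196 + 4 = 200
  200 * 7 = 1400; 1400 - 3 = 1397
Quotient: 3u^2 + 28u + 200, Remainder: 1397


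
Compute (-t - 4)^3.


Expand (-t - 4)^3 by repeated multiplication:
  (-t - 4)^2 = t^2 + 8t + 16
= -t^3 - 12t^2 - 48t - 64


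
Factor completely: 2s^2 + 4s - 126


Roots satisfy r1 + r2 = -b/a = -2 and r1*r2 = c/a = -63.
So r1 = 7, r2 = -9.
2s^2 + 4s - 126 = 2(s - r1)(s - r2) = 2(s - 7)(s + 9)


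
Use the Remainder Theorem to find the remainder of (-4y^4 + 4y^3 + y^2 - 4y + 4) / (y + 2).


By the Remainder Theorem, the remainder equals p(-2):
  -4*(-2)^4 = -64
  4*(-2)^3 = -32
  1*(-2)^2 = 4
  -4*(-2)^1 = 8
  constant: 4
Sum: -64 - 32 + 4 + 8 + 4 = -80


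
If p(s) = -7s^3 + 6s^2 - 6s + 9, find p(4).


Using direct substitution:
  -7 * (4)^3 = -448
  6 * (4)^2 = 96
  -6 * (4)^1 = -24
  constant: 9
Sum = -448 + 96 - 24 + 9 = -367


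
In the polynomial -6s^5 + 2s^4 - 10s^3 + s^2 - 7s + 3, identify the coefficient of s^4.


Read off the coefficient of s^4: 2


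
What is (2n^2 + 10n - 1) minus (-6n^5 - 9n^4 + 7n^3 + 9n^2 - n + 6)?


Distribute the minus sign:
  (2n^2 + 10n - 1)
- (-6n^5 - 9n^4 + 7n^3 + 9n^2 - n + 6)
Negate second polynomial: 6n^5 + 9n^4 - 7n^3 - 9n^2 + n - 6
Add: 6n^5 + 9n^4 - 7n^3 - 7n^2 + 11n - 7


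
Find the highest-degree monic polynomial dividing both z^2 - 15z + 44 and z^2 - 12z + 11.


Factor each:
  z^2 - 15z + 44 = (z - 11)(z - 4)
  z^2 - 12z + 11 = (z - 11)(z - 1)
Common monic factor: z - 11


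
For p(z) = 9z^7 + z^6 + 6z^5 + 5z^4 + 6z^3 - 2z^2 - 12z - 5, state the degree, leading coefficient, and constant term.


Highest power of z is 7, with coefficient 9. Constant term is -5.
Degree = 7, leading coefficient = 9, constant term = -5


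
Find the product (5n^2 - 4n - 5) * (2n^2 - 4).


Distribute each term of the first polynomial:
  (5n^2)(2n^2 - 4) = 10n^4 - 20n^2
  (-4n)(2n^2 - 4) = -8n^3 + 16n
  (-5)(2n^2 - 4) = -10n^2 + 20
Sum: 10n^4 - 8n^3 - 30n^2 + 16n + 20


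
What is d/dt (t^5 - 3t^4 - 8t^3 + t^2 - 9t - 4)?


Apply the power rule term by term:
  d/dt(t^5) = 5t^4
  d/dt(-3t^4) = -12t^3
  d/dt(-8t^3) = -24t^2
  d/dt(t^2) = 2t
  d/dt(-9t) = -9
  d/dt(-4) = 0
p'(t) = 5t^4 - 12t^3 - 24t^2 + 2t - 9


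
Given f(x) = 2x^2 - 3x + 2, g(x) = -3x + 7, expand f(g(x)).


Substitute g(x) into f:
f(g(x)) = 2*(-3x + 7)^2 + (-3)*(-3x + 7) + 2
(-3x + 7)^2 = 9x^2 - 42x + 49
Expand and combine: 18x^2 - 75x + 79


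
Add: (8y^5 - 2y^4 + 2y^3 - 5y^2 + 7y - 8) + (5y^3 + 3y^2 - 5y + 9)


Align terms by degree and add:
  8y^5 - 2y^4 + 2y^3 - 5y^2 + 7y - 8
+ 5y^3 + 3y^2 - 5y + 9
= 8y^5 - 2y^4 + 7y^3 - 2y^2 + 2y + 1


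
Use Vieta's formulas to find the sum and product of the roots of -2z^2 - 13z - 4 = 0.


For az^2+bz+c=0: sum = -b/a, product = c/a.
a=-2, b=-13, c=-4
Sum = -(-13)/-2 = -13/2
Product = (-4)/-2 = 2


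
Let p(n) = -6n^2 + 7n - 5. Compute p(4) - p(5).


p(4) = -73
p(5) = -120
p(4) - p(5) = -73 + 120 = 47


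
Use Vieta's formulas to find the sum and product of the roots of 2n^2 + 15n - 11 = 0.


For an^2+bn+c=0: sum = -b/a, product = c/a.
a=2, b=15, c=-11
Sum = -(15)/2 = -15/2
Product = (-11)/2 = -11/2


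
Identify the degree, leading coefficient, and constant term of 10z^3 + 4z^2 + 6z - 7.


Highest power of z is 3, with coefficient 10. Constant term is -7.
Degree = 3, leading coefficient = 10, constant term = -7


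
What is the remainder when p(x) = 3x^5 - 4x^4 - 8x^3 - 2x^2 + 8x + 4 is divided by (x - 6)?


By the Remainder Theorem, the remainder equals p(6):
  3*(6)^5 = 23328
  -4*(6)^4 = -5184
  -8*(6)^3 = -1728
  -2*(6)^2 = -72
  8*(6)^1 = 48
  constant: 4
Sum: 23328 - 5184 - 1728 - 72 + 48 + 4 = 16396


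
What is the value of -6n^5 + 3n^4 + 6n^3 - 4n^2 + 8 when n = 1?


Using direct substitution:
  -6 * (1)^5 = -6
  3 * (1)^4 = 3
  6 * (1)^3 = 6
  -4 * (1)^2 = -4
  0 * (1)^1 = 0
  constant: 8
Sum = -6 + 3 + 6 - 4 + 0 + 8 = 7


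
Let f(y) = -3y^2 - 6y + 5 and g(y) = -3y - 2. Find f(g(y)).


Substitute g(y) into f:
f(g(y)) = -3*(-3y - 2)^2 + (-6)*(-3y - 2) + 5
(-3y - 2)^2 = 9y^2 + 12y + 4
Expand and combine: -27y^2 - 18y + 5


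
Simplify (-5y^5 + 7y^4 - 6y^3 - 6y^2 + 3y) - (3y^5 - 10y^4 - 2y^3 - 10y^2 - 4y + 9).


Distribute the minus sign:
  (-5y^5 + 7y^4 - 6y^3 - 6y^2 + 3y)
- (3y^5 - 10y^4 - 2y^3 - 10y^2 - 4y + 9)
Negate second polynomial: -3y^5 + 10y^4 + 2y^3 + 10y^2 + 4y - 9
Add: -8y^5 + 17y^4 - 4y^3 + 4y^2 + 7y - 9


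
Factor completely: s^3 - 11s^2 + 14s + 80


Try integer roots (divisors of 80). s=5: p(5)=0.
Divide out (s - 5): quotient is s^2 - 6s - 16.
Factor the quadratic: (s + 2)(s - 8)
Result: (s - 5)(s + 2)(s - 8)


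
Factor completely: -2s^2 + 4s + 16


Roots satisfy r1 + r2 = -b/a = 2 and r1*r2 = c/a = -8.
So r1 = -2, r2 = 4.
-2s^2 + 4s + 16 = -2(s - r1)(s - r2) = -2(s + 2)(s - 4)


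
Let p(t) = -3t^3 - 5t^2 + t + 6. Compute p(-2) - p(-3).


p(-2) = 8
p(-3) = 39
p(-2) - p(-3) = 8 - 39 = -31


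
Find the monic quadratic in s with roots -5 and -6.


p(s) = (s + 5)(s + 6)
Expand: s^2 + 11s + 30


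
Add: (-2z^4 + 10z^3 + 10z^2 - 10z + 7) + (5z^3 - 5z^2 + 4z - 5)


Align terms by degree and add:
  -2z^4 + 10z^3 + 10z^2 - 10z + 7
+ 5z^3 - 5z^2 + 4z - 5
= -2z^4 + 15z^3 + 5z^2 - 6z + 2


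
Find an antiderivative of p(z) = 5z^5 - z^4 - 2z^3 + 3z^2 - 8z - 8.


Reverse power rule on each term:
  ∫ 5z^5 dz = (5/6)z^6
  ∫ -z^4 dz = -(1/5)z^5
  ∫ -2z^3 dz = -(1/2)z^4
  ∫ 3z^2 dz = z^3
  ∫ -8z dz = -4z^2
  ∫ -8 dz = -8z
F(z) = (5/6)z^6 - (1/5)z^5 - (1/2)z^4 + z^3 - 4z^2 - 8z + C


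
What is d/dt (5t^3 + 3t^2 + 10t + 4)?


Apply the power rule term by term:
  d/dt(5t^3) = 15t^2
  d/dt(3t^2) = 6t
  d/dt(10t) = 10
  d/dt(4) = 0
p'(t) = 15t^2 + 6t + 10


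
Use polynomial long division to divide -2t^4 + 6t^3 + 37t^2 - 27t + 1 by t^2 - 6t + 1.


(-2t^4 + 6t^3 + 37t^2 - 27t + 1) / (t^2 - 6t + 1)
Step 1: -2t^2 * (t^2 - 6t + 1) = -2t^4 + 12t^3 - 2t^2; subtract.
Step 2: -6t * (t^2 - 6t + 1) = -6t^3 + 36t^2 - 6t; subtract.
Step 3: 3 * (t^2 - 6t + 1) = 3t^2 - 18t + 3; subtract.
Quotient: -2t^2 - 6t + 3, Remainder: -3t - 2


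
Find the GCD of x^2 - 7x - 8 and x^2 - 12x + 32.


Factor each:
  x^2 - 7x - 8 = (x - 8)(x + 1)
  x^2 - 12x + 32 = (x - 8)(x - 4)
Common monic factor: x - 8


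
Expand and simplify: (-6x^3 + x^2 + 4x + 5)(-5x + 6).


Distribute each term of the first polynomial:
  (-6x^3)(-5x + 6) = 30x^4 - 36x^3
  (x^2)(-5x + 6) = -5x^3 + 6x^2
  (4x)(-5x + 6) = -20x^2 + 24x
  (5)(-5x + 6) = -25x + 30
Sum: 30x^4 - 41x^3 - 14x^2 - x + 30


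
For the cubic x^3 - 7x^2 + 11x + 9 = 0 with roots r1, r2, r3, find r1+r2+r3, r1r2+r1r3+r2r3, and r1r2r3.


Monic cubic x^3+bx^2+cx+d=0: sum=-b, pairwise sum=c, product=-d.
b=-7, c=11, d=9
r1+r2+r3 = 7
r1r2+r1r3+r2r3 = 11
r1r2r3 = -9


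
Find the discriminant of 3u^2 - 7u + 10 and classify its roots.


D = b^2 - 4ac = (-7)^2 - 4(3)(10) = 49 - 120 = -71
Since D < 0: two complex conjugate roots (no real roots)


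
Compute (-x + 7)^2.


Expand (-x + 7)^2 by repeated multiplication:
= x^2 - 14x + 49


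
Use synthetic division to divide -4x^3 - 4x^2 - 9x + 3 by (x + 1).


Synthetic division with c = -1. Coefficients: -4, -4, -9, 3
Bring down -4.
  -4 * -1 = 4; 4 - 4 = 0
  0 * -1 = 0; 0 - 9 = -9
  -9 * -1 = 9; 9 + 3 = 12
Quotient: -4x^2 - 9, Remainder: 12


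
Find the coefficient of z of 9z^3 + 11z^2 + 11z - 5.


Read off the coefficient of z: 11


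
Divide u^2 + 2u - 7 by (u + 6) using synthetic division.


Synthetic division with c = -6. Coefficients: 1, 2, -7
Bring down 1.
  1 * -6 = -6; -6 + 2 = -4
  -4 * -6 = 24; 24 - 7 = 17
Quotient: u - 4, Remainder: 17


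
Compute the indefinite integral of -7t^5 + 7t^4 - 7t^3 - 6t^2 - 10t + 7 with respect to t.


Reverse power rule on each term:
  ∫ -7t^5 dt = -(7/6)t^6
  ∫ 7t^4 dt = (7/5)t^5
  ∫ -7t^3 dt = -(7/4)t^4
  ∫ -6t^2 dt = -2t^3
  ∫ -10t dt = -5t^2
  ∫ 7 dt = 7t
F(t) = -(7/6)t^6 + (7/5)t^5 - (7/4)t^4 - 2t^3 - 5t^2 + 7t + C


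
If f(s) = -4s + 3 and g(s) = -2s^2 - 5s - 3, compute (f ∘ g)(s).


Substitute g(s) into f:
f(g(s)) = -4*(-2s^2 - 5s - 3) + 3
Expand and combine: 8s^2 + 20s + 15


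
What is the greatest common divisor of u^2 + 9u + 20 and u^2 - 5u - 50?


Factor each:
  u^2 + 9u + 20 = (u + 5)(u + 4)
  u^2 - 5u - 50 = (u + 5)(u - 10)
Common monic factor: u + 5


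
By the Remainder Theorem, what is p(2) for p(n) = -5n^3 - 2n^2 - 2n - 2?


By the Remainder Theorem, the remainder equals p(2):
  -5*(2)^3 = -40
  -2*(2)^2 = -8
  -2*(2)^1 = -4
  constant: -2
Sum: -40 - 8 - 4 - 2 = -54


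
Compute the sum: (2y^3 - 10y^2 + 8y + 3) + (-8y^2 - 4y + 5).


Align terms by degree and add:
  2y^3 - 10y^2 + 8y + 3
  -8y^2 - 4y + 5
= 2y^3 - 18y^2 + 4y + 8


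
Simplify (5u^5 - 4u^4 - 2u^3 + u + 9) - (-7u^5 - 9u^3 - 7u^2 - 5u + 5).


Distribute the minus sign:
  (5u^5 - 4u^4 - 2u^3 + u + 9)
- (-7u^5 - 9u^3 - 7u^2 - 5u + 5)
Negate second polynomial: 7u^5 + 9u^3 + 7u^2 + 5u - 5
Add: 12u^5 - 4u^4 + 7u^3 + 7u^2 + 6u + 4


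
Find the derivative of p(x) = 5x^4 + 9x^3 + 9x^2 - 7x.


Apply the power rule term by term:
  d/dx(5x^4) = 20x^3
  d/dx(9x^3) = 27x^2
  d/dx(9x^2) = 18x
  d/dx(-7x) = -7
p'(x) = 20x^3 + 27x^2 + 18x - 7


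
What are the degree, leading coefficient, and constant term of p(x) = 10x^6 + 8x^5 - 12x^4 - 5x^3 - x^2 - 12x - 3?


Highest power of x is 6, with coefficient 10. Constant term is -3.
Degree = 6, leading coefficient = 10, constant term = -3


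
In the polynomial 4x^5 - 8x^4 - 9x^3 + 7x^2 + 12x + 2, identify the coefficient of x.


Read off the coefficient of x: 12


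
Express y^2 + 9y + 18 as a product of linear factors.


Roots satisfy r1 + r2 = -b/a = -9 and r1*r2 = c/a = 18.
So r1 = -3, r2 = -6.
y^2 + 9y + 18 = (y - r1)(y - r2) = (y + 3)(y + 6)


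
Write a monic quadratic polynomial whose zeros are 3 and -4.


p(x) = (x - 3)(x + 4)
Expand: x^2 + x - 12


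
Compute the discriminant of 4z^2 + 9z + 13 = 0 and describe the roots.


D = b^2 - 4ac = (9)^2 - 4(4)(13) = 81 - 208 = -127
Since D < 0: two complex conjugate roots (no real roots)


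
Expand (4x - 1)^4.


Expand (4x - 1)^4 by repeated multiplication:
  (4x - 1)^2 = 16x^2 - 8x + 1
  (4x - 1)^3 = 64x^3 - 48x^2 + 12x - 1
= 256x^4 - 256x^3 + 96x^2 - 16x + 1


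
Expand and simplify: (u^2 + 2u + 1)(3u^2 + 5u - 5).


Distribute each term of the first polynomial:
  (u^2)(3u^2 + 5u - 5) = 3u^4 + 5u^3 - 5u^2
  (2u)(3u^2 + 5u - 5) = 6u^3 + 10u^2 - 10u
  (1)(3u^2 + 5u - 5) = 3u^2 + 5u - 5
Sum: 3u^4 + 11u^3 + 8u^2 - 5u - 5


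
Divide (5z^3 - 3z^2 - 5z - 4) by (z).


(5z^3 - 3z^2 - 5z - 4) / (z)
Step 1: 5z^2 * (z) = 5z^3; subtract.
Step 2: -3z * (z) = -3z^2; subtract.
Step 3: -5 * (z) = -5z; subtract.
Quotient: 5z^2 - 3z - 5, Remainder: -4


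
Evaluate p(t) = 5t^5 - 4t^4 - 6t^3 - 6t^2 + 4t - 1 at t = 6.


Using direct substitution:
  5 * (6)^5 = 38880
  -4 * (6)^4 = -5184
  -6 * (6)^3 = -1296
  -6 * (6)^2 = -216
  4 * (6)^1 = 24
  constant: -1
Sum = 38880 - 5184 - 1296 - 216 + 24 - 1 = 32207


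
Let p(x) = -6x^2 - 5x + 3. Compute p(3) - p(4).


p(3) = -66
p(4) = -113
p(3) - p(4) = -66 + 113 = 47


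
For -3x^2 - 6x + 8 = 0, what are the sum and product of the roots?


For ax^2+bx+c=0: sum = -b/a, product = c/a.
a=-3, b=-6, c=8
Sum = -(-6)/-3 = -2
Product = (8)/-3 = -8/3


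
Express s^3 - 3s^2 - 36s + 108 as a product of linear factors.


Try integer roots (divisors of 108). s=-6: p(-6)=0.
Divide out (s + 6): quotient is s^2 - 9s + 18.
Factor the quadratic: (s - 6)(s - 3)
Result: (s + 6)(s - 6)(s - 3)


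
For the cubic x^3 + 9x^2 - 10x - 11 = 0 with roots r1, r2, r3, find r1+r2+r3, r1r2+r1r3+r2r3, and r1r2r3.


Monic cubic x^3+bx^2+cx+d=0: sum=-b, pairwise sum=c, product=-d.
b=9, c=-10, d=-11
r1+r2+r3 = -9
r1r2+r1r3+r2r3 = -10
r1r2r3 = 11


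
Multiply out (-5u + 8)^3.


Expand (-5u + 8)^3 by repeated multiplication:
  (-5u + 8)^2 = 25u^2 - 80u + 64
= -125u^3 + 600u^2 - 960u + 512


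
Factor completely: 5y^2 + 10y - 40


Roots satisfy r1 + r2 = -b/a = -2 and r1*r2 = c/a = -8.
So r1 = -4, r2 = 2.
5y^2 + 10y - 40 = 5(y - r1)(y - r2) = 5(y + 4)(y - 2)


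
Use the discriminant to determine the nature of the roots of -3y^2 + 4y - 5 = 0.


D = b^2 - 4ac = (4)^2 - 4(-3)(-5) = 16 - 60 = -44
Since D < 0: two complex conjugate roots (no real roots)


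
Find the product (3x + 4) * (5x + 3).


Distribute each term of the first polynomial:
  (3x)(5x + 3) = 15x^2 + 9x
  (4)(5x + 3) = 20x + 12
Sum: 15x^2 + 29x + 12


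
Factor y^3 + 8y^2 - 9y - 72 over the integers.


Try integer roots (divisors of -72). y=-8: p(-8)=0.
Divide out (y + 8): quotient is y^2 - 9.
Factor the quadratic: (y + 3)(y - 3)
Result: (y + 8)(y + 3)(y - 3)


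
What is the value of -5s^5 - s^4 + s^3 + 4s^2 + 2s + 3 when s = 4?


Using direct substitution:
  -5 * (4)^5 = -5120
  -1 * (4)^4 = -256
  1 * (4)^3 = 64
  4 * (4)^2 = 64
  2 * (4)^1 = 8
  constant: 3
Sum = -5120 - 256 + 64 + 64 + 8 + 3 = -5237


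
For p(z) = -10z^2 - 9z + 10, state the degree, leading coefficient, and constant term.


Highest power of z is 2, with coefficient -10. Constant term is 10.
Degree = 2, leading coefficient = -10, constant term = 10


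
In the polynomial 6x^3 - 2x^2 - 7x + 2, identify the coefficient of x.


Read off the coefficient of x: -7


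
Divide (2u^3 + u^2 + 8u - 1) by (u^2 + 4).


(2u^3 + u^2 + 8u - 1) / (u^2 + 4)
Step 1: 2u * (u^2 + 4) = 2u^3 + 8u; subtract.
Step 2: 1 * (u^2 + 4) = u^2 + 4; subtract.
Quotient: 2u + 1, Remainder: -5


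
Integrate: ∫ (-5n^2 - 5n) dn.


Reverse power rule on each term:
  ∫ -5n^2 dn = -(5/3)n^3
  ∫ -5n dn = -(5/2)n^2
F(n) = -(5/3)n^3 - (5/2)n^2 + C


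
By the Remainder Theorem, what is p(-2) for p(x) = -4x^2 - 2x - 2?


By the Remainder Theorem, the remainder equals p(-2):
  -4*(-2)^2 = -16
  -2*(-2)^1 = 4
  constant: -2
Sum: -16 + 4 - 2 = -14


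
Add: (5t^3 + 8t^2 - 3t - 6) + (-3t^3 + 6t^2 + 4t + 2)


Align terms by degree and add:
  5t^3 + 8t^2 - 3t - 6
  -3t^3 + 6t^2 + 4t + 2
= 2t^3 + 14t^2 + t - 4


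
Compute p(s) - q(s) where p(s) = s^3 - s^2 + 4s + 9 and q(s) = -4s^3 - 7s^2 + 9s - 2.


Distribute the minus sign:
  (s^3 - s^2 + 4s + 9)
- (-4s^3 - 7s^2 + 9s - 2)
Negate second polynomial: 4s^3 + 7s^2 - 9s + 2
Add: 5s^3 + 6s^2 - 5s + 11


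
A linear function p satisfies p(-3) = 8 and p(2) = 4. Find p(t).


p(t) = mt + b. Using p(-3)=8, p(2)=4:
m = (8 - 4)/(-3 - 2) = 4/-5 = -4/5
b = 8 - m*(-3) = 8 - 12/5 = 28/5
p(t) = -(4/5)t + (28/5)


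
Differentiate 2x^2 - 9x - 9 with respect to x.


Apply the power rule term by term:
  d/dx(2x^2) = 4x
  d/dx(-9x) = -9
  d/dx(-9) = 0
p'(x) = 4x - 9


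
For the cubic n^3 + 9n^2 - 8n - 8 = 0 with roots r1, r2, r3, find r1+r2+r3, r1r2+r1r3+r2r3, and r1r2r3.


Monic cubic n^3+bn^2+cn+d=0: sum=-b, pairwise sum=c, product=-d.
b=9, c=-8, d=-8
r1+r2+r3 = -9
r1r2+r1r3+r2r3 = -8
r1r2r3 = 8


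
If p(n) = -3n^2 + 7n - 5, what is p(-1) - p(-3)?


p(-1) = -15
p(-3) = -53
p(-1) - p(-3) = -15 + 53 = 38


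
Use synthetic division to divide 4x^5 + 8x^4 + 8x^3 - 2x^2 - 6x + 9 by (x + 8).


Synthetic division with c = -8. Coefficients: 4, 8, 8, -2, -6, 9
Bring down 4.
  4 * -8 = -32; -32 + 8 = -24
  -24 * -8 = 192; 192 + 8 = 200
  200 * -8 = -1600; -1600 - 2 = -1602
  -1602 * -8 = 12816; 12816 - 6 = 12810
  12810 * -8 = -102480; -102480 + 9 = -102471
Quotient: 4x^4 - 24x^3 + 200x^2 - 1602x + 12810, Remainder: -102471


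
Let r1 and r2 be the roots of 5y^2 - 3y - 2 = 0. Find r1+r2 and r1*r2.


For ay^2+by+c=0: sum = -b/a, product = c/a.
a=5, b=-3, c=-2
Sum = -(-3)/5 = 3/5
Product = (-2)/5 = -2/5


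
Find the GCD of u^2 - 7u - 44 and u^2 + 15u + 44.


Factor each:
  u^2 - 7u - 44 = (u + 4)(u - 11)
  u^2 + 15u + 44 = (u + 4)(u + 11)
Common monic factor: u + 4


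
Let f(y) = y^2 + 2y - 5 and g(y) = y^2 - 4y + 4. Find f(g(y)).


Substitute g(y) into f:
f(g(y)) = 1*(y^2 - 4y + 4)^2 + 2*(y^2 - 4y + 4) + (-5)
(y^2 - 4y + 4)^2 = y^4 - 8y^3 + 24y^2 - 32y + 16
Expand and combine: y^4 - 8y^3 + 26y^2 - 40y + 19


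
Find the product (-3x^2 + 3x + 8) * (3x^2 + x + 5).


Distribute each term of the first polynomial:
  (-3x^2)(3x^2 + x + 5) = -9x^4 - 3x^3 - 15x^2
  (3x)(3x^2 + x + 5) = 9x^3 + 3x^2 + 15x
  (8)(3x^2 + x + 5) = 24x^2 + 8x + 40
Sum: -9x^4 + 6x^3 + 12x^2 + 23x + 40


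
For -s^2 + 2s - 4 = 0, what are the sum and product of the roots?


For as^2+bs+c=0: sum = -b/a, product = c/a.
a=-1, b=2, c=-4
Sum = -(2)/-1 = 2
Product = (-4)/-1 = 4


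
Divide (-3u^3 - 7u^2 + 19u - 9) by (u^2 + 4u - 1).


(-3u^3 - 7u^2 + 19u - 9) / (u^2 + 4u - 1)
Step 1: -3u * (u^2 + 4u - 1) = -3u^3 - 12u^2 + 3u; subtract.
Step 2: 5 * (u^2 + 4u - 1) = 5u^2 + 20u - 5; subtract.
Quotient: -3u + 5, Remainder: -4u - 4


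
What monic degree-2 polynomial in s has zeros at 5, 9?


p(s) = (s - 5)(s - 9)
Expand: s^2 - 14s + 45


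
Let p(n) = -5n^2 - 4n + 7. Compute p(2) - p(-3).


p(2) = -21
p(-3) = -26
p(2) - p(-3) = -21 + 26 = 5


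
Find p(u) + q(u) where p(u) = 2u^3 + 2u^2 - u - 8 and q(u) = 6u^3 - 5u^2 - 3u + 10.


Align terms by degree and add:
  2u^3 + 2u^2 - u - 8
+ 6u^3 - 5u^2 - 3u + 10
= 8u^3 - 3u^2 - 4u + 2


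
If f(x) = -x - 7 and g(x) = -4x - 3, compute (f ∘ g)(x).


Substitute g(x) into f:
f(g(x)) = -1*(-4x - 3) + (-7)
Expand and combine: 4x - 4


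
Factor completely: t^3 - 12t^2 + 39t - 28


Try integer roots (divisors of -28). t=7: p(7)=0.
Divide out (t - 7): quotient is t^2 - 5t + 4.
Factor the quadratic: (t - 4)(t - 1)
Result: (t - 7)(t - 4)(t - 1)


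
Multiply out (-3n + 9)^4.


Expand (-3n + 9)^4 by repeated multiplication:
  (-3n + 9)^2 = 9n^2 - 54n + 81
  (-3n + 9)^3 = -27n^3 + 243n^2 - 729n + 729
= 81n^4 - 972n^3 + 4374n^2 - 8748n + 6561


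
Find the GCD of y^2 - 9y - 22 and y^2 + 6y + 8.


Factor each:
  y^2 - 9y - 22 = (y + 2)(y - 11)
  y^2 + 6y + 8 = (y + 2)(y + 4)
Common monic factor: y + 2


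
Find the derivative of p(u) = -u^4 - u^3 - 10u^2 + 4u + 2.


Apply the power rule term by term:
  d/du(-u^4) = -4u^3
  d/du(-u^3) = -3u^2
  d/du(-10u^2) = -20u
  d/du(4u) = 4
  d/du(2) = 0
p'(u) = -4u^3 - 3u^2 - 20u + 4


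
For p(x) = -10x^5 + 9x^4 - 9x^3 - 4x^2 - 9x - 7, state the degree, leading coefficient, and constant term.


Highest power of x is 5, with coefficient -10. Constant term is -7.
Degree = 5, leading coefficient = -10, constant term = -7


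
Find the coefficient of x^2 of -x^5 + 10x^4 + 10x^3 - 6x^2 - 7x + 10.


Read off the coefficient of x^2: -6


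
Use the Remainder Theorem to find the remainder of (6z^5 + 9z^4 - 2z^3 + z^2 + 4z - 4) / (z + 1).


By the Remainder Theorem, the remainder equals p(-1):
  6*(-1)^5 = -6
  9*(-1)^4 = 9
  -2*(-1)^3 = 2
  1*(-1)^2 = 1
  4*(-1)^1 = -4
  constant: -4
Sum: -6 + 9 + 2 + 1 - 4 - 4 = -2


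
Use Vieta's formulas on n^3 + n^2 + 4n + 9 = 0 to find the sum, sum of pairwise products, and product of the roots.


Monic cubic n^3+bn^2+cn+d=0: sum=-b, pairwise sum=c, product=-d.
b=1, c=4, d=9
r1+r2+r3 = -1
r1r2+r1r3+r2r3 = 4
r1r2r3 = -9


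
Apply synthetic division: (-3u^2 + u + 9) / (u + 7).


Synthetic division with c = -7. Coefficients: -3, 1, 9
Bring down -3.
  -3 * -7 = 21; 21 + 1 = 22
  22 * -7 = -154; -154 + 9 = -145
Quotient: -3u + 22, Remainder: -145


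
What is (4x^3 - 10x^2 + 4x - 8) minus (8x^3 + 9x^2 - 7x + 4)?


Distribute the minus sign:
  (4x^3 - 10x^2 + 4x - 8)
- (8x^3 + 9x^2 - 7x + 4)
Negate second polynomial: -8x^3 - 9x^2 + 7x - 4
Add: -4x^3 - 19x^2 + 11x - 12


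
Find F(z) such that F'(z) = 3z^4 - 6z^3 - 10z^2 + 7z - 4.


Reverse power rule on each term:
  ∫ 3z^4 dz = (3/5)z^5
  ∫ -6z^3 dz = -(3/2)z^4
  ∫ -10z^2 dz = -(10/3)z^3
  ∫ 7z dz = (7/2)z^2
  ∫ -4 dz = -4z
F(z) = (3/5)z^5 - (3/2)z^4 - (10/3)z^3 + (7/2)z^2 - 4z + C


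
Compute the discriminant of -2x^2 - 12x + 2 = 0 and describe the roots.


D = b^2 - 4ac = (-12)^2 - 4(-2)(2) = 144 + 16 = 160
Since D > 0: two distinct irrational roots


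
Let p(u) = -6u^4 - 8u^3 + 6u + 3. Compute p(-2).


Using direct substitution:
  -6 * (-2)^4 = -96
  -8 * (-2)^3 = 64
  0 * (-2)^2 = 0
  6 * (-2)^1 = -12
  constant: 3
Sum = -96 + 64 + 0 - 12 + 3 = -41


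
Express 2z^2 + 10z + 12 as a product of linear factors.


Roots satisfy r1 + r2 = -b/a = -5 and r1*r2 = c/a = 6.
So r1 = -2, r2 = -3.
2z^2 + 10z + 12 = 2(z - r1)(z - r2) = 2(z + 2)(z + 3)


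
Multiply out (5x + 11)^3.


Expand (5x + 11)^3 by repeated multiplication:
  (5x + 11)^2 = 25x^2 + 110x + 121
= 125x^3 + 825x^2 + 1815x + 1331


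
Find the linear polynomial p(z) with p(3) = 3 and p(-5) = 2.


p(z) = mz + b. Using p(3)=3, p(-5)=2:
m = (3 - 2)/(3 + 5) = 1/8 = 1/8
b = 3 - m*(3) = 3 - 3/8 = 21/8
p(z) = (1/8)z + (21/8)


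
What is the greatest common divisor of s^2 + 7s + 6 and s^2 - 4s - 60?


Factor each:
  s^2 + 7s + 6 = (s + 6)(s + 1)
  s^2 - 4s - 60 = (s + 6)(s - 10)
Common monic factor: s + 6


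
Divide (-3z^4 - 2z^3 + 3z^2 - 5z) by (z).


(-3z^4 - 2z^3 + 3z^2 - 5z) / (z)
Step 1: -3z^3 * (z) = -3z^4; subtract.
Step 2: -2z^2 * (z) = -2z^3; subtract.
Step 3: 3z * (z) = 3z^2; subtract.
Step 4: -5 * (z) = -5z; subtract.
Quotient: -3z^3 - 2z^2 + 3z - 5, Remainder: 0


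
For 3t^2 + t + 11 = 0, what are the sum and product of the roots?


For at^2+bt+c=0: sum = -b/a, product = c/a.
a=3, b=1, c=11
Sum = -(1)/3 = -1/3
Product = (11)/3 = 11/3


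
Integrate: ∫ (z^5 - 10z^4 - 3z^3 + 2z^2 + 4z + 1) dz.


Reverse power rule on each term:
  ∫ z^5 dz = (1/6)z^6
  ∫ -10z^4 dz = -2z^5
  ∫ -3z^3 dz = -(3/4)z^4
  ∫ 2z^2 dz = (2/3)z^3
  ∫ 4z dz = 2z^2
  ∫ 1 dz = z
F(z) = (1/6)z^6 - 2z^5 - (3/4)z^4 + (2/3)z^3 + 2z^2 + z + C


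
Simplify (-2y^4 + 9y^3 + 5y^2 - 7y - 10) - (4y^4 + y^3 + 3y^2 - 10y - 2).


Distribute the minus sign:
  (-2y^4 + 9y^3 + 5y^2 - 7y - 10)
- (4y^4 + y^3 + 3y^2 - 10y - 2)
Negate second polynomial: -4y^4 - y^3 - 3y^2 + 10y + 2
Add: -6y^4 + 8y^3 + 2y^2 + 3y - 8


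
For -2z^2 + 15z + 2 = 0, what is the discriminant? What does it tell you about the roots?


D = b^2 - 4ac = (15)^2 - 4(-2)(2) = 225 + 16 = 241
Since D > 0: two distinct irrational roots


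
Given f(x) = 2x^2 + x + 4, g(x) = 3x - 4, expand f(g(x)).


Substitute g(x) into f:
f(g(x)) = 2*(3x - 4)^2 + 1*(3x - 4) + 4
(3x - 4)^2 = 9x^2 - 24x + 16
Expand and combine: 18x^2 - 45x + 32


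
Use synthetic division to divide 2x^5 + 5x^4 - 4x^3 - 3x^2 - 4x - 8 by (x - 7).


Synthetic division with c = 7. Coefficients: 2, 5, -4, -3, -4, -8
Bring down 2.
  2 * 7 = 14; 14 + 5 = 19
  19 * 7 = 133; 133 - 4 = 129
  129 * 7 = 903; 903 - 3 = 900
  900 * 7 = 6300; 6300 - 4 = 6296
  6296 * 7 = 44072; 44072 - 8 = 44064
Quotient: 2x^4 + 19x^3 + 129x^2 + 900x + 6296, Remainder: 44064


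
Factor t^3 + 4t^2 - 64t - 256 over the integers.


Try integer roots (divisors of -256). t=-4: p(-4)=0.
Divide out (t + 4): quotient is t^2 - 64.
Factor the quadratic: (t + 8)(t - 8)
Result: (t + 4)(t + 8)(t - 8)


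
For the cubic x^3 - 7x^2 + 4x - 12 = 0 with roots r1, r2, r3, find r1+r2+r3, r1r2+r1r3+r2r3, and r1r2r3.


Monic cubic x^3+bx^2+cx+d=0: sum=-b, pairwise sum=c, product=-d.
b=-7, c=4, d=-12
r1+r2+r3 = 7
r1r2+r1r3+r2r3 = 4
r1r2r3 = 12


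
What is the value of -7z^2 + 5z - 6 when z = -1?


Using direct substitution:
  -7 * (-1)^2 = -7
  5 * (-1)^1 = -5
  constant: -6
Sum = -7 - 5 - 6 = -18


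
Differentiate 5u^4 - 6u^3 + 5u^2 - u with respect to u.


Apply the power rule term by term:
  d/du(5u^4) = 20u^3
  d/du(-6u^3) = -18u^2
  d/du(5u^2) = 10u
  d/du(-u) = -1
p'(u) = 20u^3 - 18u^2 + 10u - 1


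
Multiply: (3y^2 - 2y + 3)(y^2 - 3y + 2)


Distribute each term of the first polynomial:
  (3y^2)(y^2 - 3y + 2) = 3y^4 - 9y^3 + 6y^2
  (-2y)(y^2 - 3y + 2) = -2y^3 + 6y^2 - 4y
  (3)(y^2 - 3y + 2) = 3y^2 - 9y + 6
Sum: 3y^4 - 11y^3 + 15y^2 - 13y + 6


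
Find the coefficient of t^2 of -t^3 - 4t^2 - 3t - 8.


Read off the coefficient of t^2: -4


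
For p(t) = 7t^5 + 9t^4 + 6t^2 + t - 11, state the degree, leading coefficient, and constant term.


Highest power of t is 5, with coefficient 7. Constant term is -11.
Degree = 5, leading coefficient = 7, constant term = -11


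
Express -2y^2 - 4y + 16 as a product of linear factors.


Roots satisfy r1 + r2 = -b/a = -2 and r1*r2 = c/a = -8.
So r1 = 2, r2 = -4.
-2y^2 - 4y + 16 = -2(y - r1)(y - r2) = -2(y - 2)(y + 4)


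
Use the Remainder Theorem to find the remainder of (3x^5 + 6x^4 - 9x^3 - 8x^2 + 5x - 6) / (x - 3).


By the Remainder Theorem, the remainder equals p(3):
  3*(3)^5 = 729
  6*(3)^4 = 486
  -9*(3)^3 = -243
  -8*(3)^2 = -72
  5*(3)^1 = 15
  constant: -6
Sum: 729 + 486 - 243 - 72 + 15 - 6 = 909


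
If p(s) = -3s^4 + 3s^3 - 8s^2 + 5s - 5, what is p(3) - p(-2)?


p(3) = -224
p(-2) = -119
p(3) - p(-2) = -224 + 119 = -105


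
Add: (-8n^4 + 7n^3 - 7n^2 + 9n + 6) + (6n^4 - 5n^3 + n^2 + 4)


Align terms by degree and add:
  -8n^4 + 7n^3 - 7n^2 + 9n + 6
+ 6n^4 - 5n^3 + n^2 + 4
= -2n^4 + 2n^3 - 6n^2 + 9n + 10


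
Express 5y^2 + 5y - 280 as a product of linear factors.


Roots satisfy r1 + r2 = -b/a = -1 and r1*r2 = c/a = -56.
So r1 = 7, r2 = -8.
5y^2 + 5y - 280 = 5(y - r1)(y - r2) = 5(y - 7)(y + 8)


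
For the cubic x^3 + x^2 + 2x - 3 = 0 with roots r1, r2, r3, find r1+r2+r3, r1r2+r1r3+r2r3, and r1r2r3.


Monic cubic x^3+bx^2+cx+d=0: sum=-b, pairwise sum=c, product=-d.
b=1, c=2, d=-3
r1+r2+r3 = -1
r1r2+r1r3+r2r3 = 2
r1r2r3 = 3


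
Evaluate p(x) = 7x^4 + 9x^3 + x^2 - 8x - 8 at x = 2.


Using direct substitution:
  7 * (2)^4 = 112
  9 * (2)^3 = 72
  1 * (2)^2 = 4
  -8 * (2)^1 = -16
  constant: -8
Sum = 112 + 72 + 4 - 16 - 8 = 164


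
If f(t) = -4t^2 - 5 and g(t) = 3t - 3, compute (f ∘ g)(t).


Substitute g(t) into f:
f(g(t)) = -4*(3t - 3)^2 + (-5)
(3t - 3)^2 = 9t^2 - 18t + 9
Expand and combine: -36t^2 + 72t - 41


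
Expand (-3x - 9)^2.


Expand (-3x - 9)^2 by repeated multiplication:
= 9x^2 + 54x + 81


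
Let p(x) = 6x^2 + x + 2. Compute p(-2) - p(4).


p(-2) = 24
p(4) = 102
p(-2) - p(4) = 24 - 102 = -78


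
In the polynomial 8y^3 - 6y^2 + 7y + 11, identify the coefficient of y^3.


Read off the coefficient of y^3: 8


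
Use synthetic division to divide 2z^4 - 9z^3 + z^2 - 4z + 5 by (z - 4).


Synthetic division with c = 4. Coefficients: 2, -9, 1, -4, 5
Bring down 2.
  2 * 4 = 8; 8 - 9 = -1
  -1 * 4 = -4; -4 + 1 = -3
  -3 * 4 = -12; -12 - 4 = -16
  -16 * 4 = -64; -64 + 5 = -59
Quotient: 2z^3 - z^2 - 3z - 16, Remainder: -59


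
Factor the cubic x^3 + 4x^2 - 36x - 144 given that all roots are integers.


Try integer roots (divisors of -144). x=-6: p(-6)=0.
Divide out (x + 6): quotient is x^2 - 2x - 24.
Factor the quadratic: (x - 6)(x + 4)
Result: (x + 6)(x - 6)(x + 4)


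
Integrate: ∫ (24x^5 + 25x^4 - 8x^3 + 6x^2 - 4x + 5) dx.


Reverse power rule on each term:
  ∫ 24x^5 dx = 4x^6
  ∫ 25x^4 dx = 5x^5
  ∫ -8x^3 dx = -2x^4
  ∫ 6x^2 dx = 2x^3
  ∫ -4x dx = -2x^2
  ∫ 5 dx = 5x
F(x) = 4x^6 + 5x^5 - 2x^4 + 2x^3 - 2x^2 + 5x + C


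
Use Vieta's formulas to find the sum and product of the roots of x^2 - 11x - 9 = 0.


For ax^2+bx+c=0: sum = -b/a, product = c/a.
a=1, b=-11, c=-9
Sum = -(-11)/1 = 11
Product = (-9)/1 = -9


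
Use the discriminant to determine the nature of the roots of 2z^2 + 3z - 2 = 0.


D = b^2 - 4ac = (3)^2 - 4(2)(-2) = 9 + 16 = 25
Since D > 0: two distinct rational roots


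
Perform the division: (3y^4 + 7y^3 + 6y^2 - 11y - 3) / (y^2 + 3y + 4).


(3y^4 + 7y^3 + 6y^2 - 11y - 3) / (y^2 + 3y + 4)
Step 1: 3y^2 * (y^2 + 3y + 4) = 3y^4 + 9y^3 + 12y^2; subtract.
Step 2: -2y * (y^2 + 3y + 4) = -2y^3 - 6y^2 - 8y; subtract.
Step 3: 0 * (y^2 + 3y + 4) = 0; subtract.
Quotient: 3y^2 - 2y, Remainder: -3y - 3


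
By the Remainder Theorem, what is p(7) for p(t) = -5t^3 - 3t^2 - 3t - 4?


By the Remainder Theorem, the remainder equals p(7):
  -5*(7)^3 = -1715
  -3*(7)^2 = -147
  -3*(7)^1 = -21
  constant: -4
Sum: -1715 - 147 - 21 - 4 = -1887


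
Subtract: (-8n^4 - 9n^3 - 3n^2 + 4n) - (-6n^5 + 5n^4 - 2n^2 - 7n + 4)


Distribute the minus sign:
  (-8n^4 - 9n^3 - 3n^2 + 4n)
- (-6n^5 + 5n^4 - 2n^2 - 7n + 4)
Negate second polynomial: 6n^5 - 5n^4 + 2n^2 + 7n - 4
Add: 6n^5 - 13n^4 - 9n^3 - n^2 + 11n - 4


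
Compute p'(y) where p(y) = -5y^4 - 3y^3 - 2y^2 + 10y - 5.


Apply the power rule term by term:
  d/dy(-5y^4) = -20y^3
  d/dy(-3y^3) = -9y^2
  d/dy(-2y^2) = -4y
  d/dy(10y) = 10
  d/dy(-5) = 0
p'(y) = -20y^3 - 9y^2 - 4y + 10


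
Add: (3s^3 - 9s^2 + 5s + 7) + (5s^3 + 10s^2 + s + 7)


Align terms by degree and add:
  3s^3 - 9s^2 + 5s + 7
+ 5s^3 + 10s^2 + s + 7
= 8s^3 + s^2 + 6s + 14


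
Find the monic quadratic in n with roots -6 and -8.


p(n) = (n + 6)(n + 8)
Expand: n^2 + 14n + 48


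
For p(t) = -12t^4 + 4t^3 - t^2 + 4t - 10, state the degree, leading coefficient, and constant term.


Highest power of t is 4, with coefficient -12. Constant term is -10.
Degree = 4, leading coefficient = -12, constant term = -10


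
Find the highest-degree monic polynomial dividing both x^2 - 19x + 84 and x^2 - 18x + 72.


Factor each:
  x^2 - 19x + 84 = (x - 12)(x - 7)
  x^2 - 18x + 72 = (x - 12)(x - 6)
Common monic factor: x - 12


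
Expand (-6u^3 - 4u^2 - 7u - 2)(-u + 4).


Distribute each term of the first polynomial:
  (-6u^3)(-u + 4) = 6u^4 - 24u^3
  (-4u^2)(-u + 4) = 4u^3 - 16u^2
  (-7u)(-u + 4) = 7u^2 - 28u
  (-2)(-u + 4) = 2u - 8
Sum: 6u^4 - 20u^3 - 9u^2 - 26u - 8


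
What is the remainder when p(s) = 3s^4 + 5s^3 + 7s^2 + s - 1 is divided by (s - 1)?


By the Remainder Theorem, the remainder equals p(1):
  3*(1)^4 = 3
  5*(1)^3 = 5
  7*(1)^2 = 7
  1*(1)^1 = 1
  constant: -1
Sum: 3 + 5 + 7 + 1 - 1 = 15


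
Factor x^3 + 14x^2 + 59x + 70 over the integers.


Try integer roots (divisors of 70). x=-7: p(-7)=0.
Divide out (x + 7): quotient is x^2 + 7x + 10.
Factor the quadratic: (x + 5)(x + 2)
Result: (x + 7)(x + 5)(x + 2)


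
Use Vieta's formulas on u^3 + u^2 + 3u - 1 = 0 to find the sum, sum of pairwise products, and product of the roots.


Monic cubic u^3+bu^2+cu+d=0: sum=-b, pairwise sum=c, product=-d.
b=1, c=3, d=-1
r1+r2+r3 = -1
r1r2+r1r3+r2r3 = 3
r1r2r3 = 1


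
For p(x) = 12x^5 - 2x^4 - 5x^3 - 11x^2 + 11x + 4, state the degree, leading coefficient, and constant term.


Highest power of x is 5, with coefficient 12. Constant term is 4.
Degree = 5, leading coefficient = 12, constant term = 4


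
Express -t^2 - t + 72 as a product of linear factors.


Roots satisfy r1 + r2 = -b/a = -1 and r1*r2 = c/a = -72.
So r1 = 8, r2 = -9.
-t^2 - t + 72 = -(t - r1)(t - r2) = -(t - 8)(t + 9)


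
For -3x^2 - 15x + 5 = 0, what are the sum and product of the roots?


For ax^2+bx+c=0: sum = -b/a, product = c/a.
a=-3, b=-15, c=5
Sum = -(-15)/-3 = -5
Product = (5)/-3 = -5/3


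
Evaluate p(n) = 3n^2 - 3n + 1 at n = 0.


Using direct substitution:
  3 * (0)^2 = 0
  -3 * (0)^1 = 0
  constant: 1
Sum = 0 + 0 + 1 = 1


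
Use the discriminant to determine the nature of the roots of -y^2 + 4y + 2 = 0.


D = b^2 - 4ac = (4)^2 - 4(-1)(2) = 16 + 8 = 24
Since D > 0: two distinct irrational roots


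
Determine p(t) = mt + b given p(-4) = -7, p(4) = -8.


p(t) = mt + b. Using p(-4)=-7, p(4)=-8:
m = (-7 + 8)/(-4 - 4) = 1/-8 = -1/8
b = -7 - m*(-4) = -7 - 1/2 = -15/2
p(t) = -(1/8)t - (15/2)


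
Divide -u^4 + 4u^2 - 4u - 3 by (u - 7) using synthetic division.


Synthetic division with c = 7. Coefficients: -1, 0, 4, -4, -3
Bring down -1.
  -1 * 7 = -7; -7 + 0 = -7
  -7 * 7 = -49; -49 + 4 = -45
  -45 * 7 = -315; -315 - 4 = -319
  -319 * 7 = -2233; -2233 - 3 = -2236
Quotient: -u^3 - 7u^2 - 45u - 319, Remainder: -2236


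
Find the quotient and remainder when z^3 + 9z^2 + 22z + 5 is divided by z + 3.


(z^3 + 9z^2 + 22z + 5) / (z + 3)
Step 1: z^2 * (z + 3) = z^3 + 3z^2; subtract.
Step 2: 6z * (z + 3) = 6z^2 + 18z; subtract.
Step 3: 4 * (z + 3) = 4z + 12; subtract.
Quotient: z^2 + 6z + 4, Remainder: -7


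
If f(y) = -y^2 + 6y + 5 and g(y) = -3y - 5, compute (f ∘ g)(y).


Substitute g(y) into f:
f(g(y)) = -1*(-3y - 5)^2 + 6*(-3y - 5) + 5
(-3y - 5)^2 = 9y^2 + 30y + 25
Expand and combine: -9y^2 - 48y - 50


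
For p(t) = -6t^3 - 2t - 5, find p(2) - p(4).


p(2) = -57
p(4) = -397
p(2) - p(4) = -57 + 397 = 340


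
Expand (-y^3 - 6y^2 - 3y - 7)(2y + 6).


Distribute each term of the first polynomial:
  (-y^3)(2y + 6) = -2y^4 - 6y^3
  (-6y^2)(2y + 6) = -12y^3 - 36y^2
  (-3y)(2y + 6) = -6y^2 - 18y
  (-7)(2y + 6) = -14y - 42
Sum: -2y^4 - 18y^3 - 42y^2 - 32y - 42


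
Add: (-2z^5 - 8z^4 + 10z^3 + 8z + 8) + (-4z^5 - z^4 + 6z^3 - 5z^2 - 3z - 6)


Align terms by degree and add:
  -2z^5 - 8z^4 + 10z^3 + 8z + 8
  -4z^5 - z^4 + 6z^3 - 5z^2 - 3z - 6
= -6z^5 - 9z^4 + 16z^3 - 5z^2 + 5z + 2


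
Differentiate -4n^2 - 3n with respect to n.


Apply the power rule term by term:
  d/dn(-4n^2) = -8n
  d/dn(-3n) = -3
p'(n) = -8n - 3


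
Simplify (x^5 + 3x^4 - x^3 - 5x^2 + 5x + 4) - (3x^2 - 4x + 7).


Distribute the minus sign:
  (x^5 + 3x^4 - x^3 - 5x^2 + 5x + 4)
- (3x^2 - 4x + 7)
Negate second polynomial: -3x^2 + 4x - 7
Add: x^5 + 3x^4 - x^3 - 8x^2 + 9x - 3


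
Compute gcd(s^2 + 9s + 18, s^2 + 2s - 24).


Factor each:
  s^2 + 9s + 18 = (s + 6)(s + 3)
  s^2 + 2s - 24 = (s + 6)(s - 4)
Common monic factor: s + 6


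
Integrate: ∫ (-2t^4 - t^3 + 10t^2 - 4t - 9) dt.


Reverse power rule on each term:
  ∫ -2t^4 dt = -(2/5)t^5
  ∫ -t^3 dt = -(1/4)t^4
  ∫ 10t^2 dt = (10/3)t^3
  ∫ -4t dt = -2t^2
  ∫ -9 dt = -9t
F(t) = -(2/5)t^5 - (1/4)t^4 + (10/3)t^3 - 2t^2 - 9t + C


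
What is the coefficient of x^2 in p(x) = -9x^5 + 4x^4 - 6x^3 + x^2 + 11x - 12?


Read off the coefficient of x^2: 1


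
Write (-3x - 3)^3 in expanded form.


Expand (-3x - 3)^3 by repeated multiplication:
  (-3x - 3)^2 = 9x^2 + 18x + 9
= -27x^3 - 81x^2 - 81x - 27


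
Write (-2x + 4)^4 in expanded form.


Expand (-2x + 4)^4 by repeated multiplication:
  (-2x + 4)^2 = 4x^2 - 16x + 16
  (-2x + 4)^3 = -8x^3 + 48x^2 - 96x + 64
= 16x^4 - 128x^3 + 384x^2 - 512x + 256


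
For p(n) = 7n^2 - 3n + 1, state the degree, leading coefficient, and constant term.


Highest power of n is 2, with coefficient 7. Constant term is 1.
Degree = 2, leading coefficient = 7, constant term = 1


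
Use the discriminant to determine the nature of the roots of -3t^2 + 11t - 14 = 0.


D = b^2 - 4ac = (11)^2 - 4(-3)(-14) = 121 - 168 = -47
Since D < 0: two complex conjugate roots (no real roots)


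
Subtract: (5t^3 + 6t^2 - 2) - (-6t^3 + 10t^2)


Distribute the minus sign:
  (5t^3 + 6t^2 - 2)
- (-6t^3 + 10t^2)
Negate second polynomial: 6t^3 - 10t^2
Add: 11t^3 - 4t^2 - 2


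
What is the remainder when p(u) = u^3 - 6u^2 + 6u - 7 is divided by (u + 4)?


By the Remainder Theorem, the remainder equals p(-4):
  1*(-4)^3 = -64
  -6*(-4)^2 = -96
  6*(-4)^1 = -24
  constant: -7
Sum: -64 - 96 - 24 - 7 = -191


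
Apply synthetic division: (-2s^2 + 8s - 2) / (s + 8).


Synthetic division with c = -8. Coefficients: -2, 8, -2
Bring down -2.
  -2 * -8 = 16; 16 + 8 = 24
  24 * -8 = -192; -192 - 2 = -194
Quotient: -2s + 24, Remainder: -194


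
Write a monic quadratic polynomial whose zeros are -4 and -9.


p(s) = (s + 4)(s + 9)
Expand: s^2 + 13s + 36


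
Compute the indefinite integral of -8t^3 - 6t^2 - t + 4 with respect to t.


Reverse power rule on each term:
  ∫ -8t^3 dt = -2t^4
  ∫ -6t^2 dt = -2t^3
  ∫ -t dt = -(1/2)t^2
  ∫ 4 dt = 4t
F(t) = -2t^4 - 2t^3 - (1/2)t^2 + 4t + C


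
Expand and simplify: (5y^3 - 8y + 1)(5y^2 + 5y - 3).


Distribute each term of the first polynomial:
  (5y^3)(5y^2 + 5y - 3) = 25y^5 + 25y^4 - 15y^3
  (-8y)(5y^2 + 5y - 3) = -40y^3 - 40y^2 + 24y
  (1)(5y^2 + 5y - 3) = 5y^2 + 5y - 3
Sum: 25y^5 + 25y^4 - 55y^3 - 35y^2 + 29y - 3
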